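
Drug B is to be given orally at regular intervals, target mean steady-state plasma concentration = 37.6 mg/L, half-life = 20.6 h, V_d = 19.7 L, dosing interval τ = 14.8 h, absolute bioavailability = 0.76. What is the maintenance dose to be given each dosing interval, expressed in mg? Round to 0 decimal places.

k = ln2 / t½ = 0.693147 / 20.6 = 0.03365 h⁻¹
CL = k × Vd = 0.03365 × 19.7 = 0.6629 L/h
At steady state, F × (Dose/τ) = Css × CL.
Dose = Css × CL × τ / F = 37.6 × 0.6629 × 14.8 / 0.76 = 485.4 mg

485 mg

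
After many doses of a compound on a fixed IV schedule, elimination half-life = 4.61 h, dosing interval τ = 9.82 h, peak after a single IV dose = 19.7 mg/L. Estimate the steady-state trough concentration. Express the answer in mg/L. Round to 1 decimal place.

k = ln2 / t½ = 0.693147 / 4.61 = 0.1504 h⁻¹
e^(−kτ) = e^(−0.1504 × 9.82) = 0.2283
Accumulation ratio R = 1 / (1 − e^(−kτ)) = 1 / (1 − 0.2283) = 1.296
Steady-state trough = C₀ × R × e^(−kτ) = 19.7 × 1.296 × 0.2283 = 5.829 mg/L

5.8 mg/L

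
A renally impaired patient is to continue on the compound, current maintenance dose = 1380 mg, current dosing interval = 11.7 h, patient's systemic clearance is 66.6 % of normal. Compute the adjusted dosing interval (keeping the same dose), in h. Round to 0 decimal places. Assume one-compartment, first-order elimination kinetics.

18 h

To keep the same average steady-state level, dosing rate must scale with clearance.
CL ratio = 66.6 / 100 = 0.6660
New interval (same dose) = 11.7 / 0.6660 = 17.57 h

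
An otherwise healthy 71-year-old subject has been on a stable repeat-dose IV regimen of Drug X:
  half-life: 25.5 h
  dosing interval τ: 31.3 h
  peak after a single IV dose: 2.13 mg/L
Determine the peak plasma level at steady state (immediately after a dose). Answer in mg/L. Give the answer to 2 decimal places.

k = ln2 / t½ = 0.693147 / 25.5 = 0.02718 h⁻¹
e^(−kτ) = e^(−0.02718 × 31.3) = 0.4271
Accumulation ratio R = 1 / (1 − e^(−kτ)) = 1 / (1 − 0.4271) = 1.746
Steady-state peak = C₀ × R = 2.13 × 1.746 = 3.719 mg/L

3.72 mg/L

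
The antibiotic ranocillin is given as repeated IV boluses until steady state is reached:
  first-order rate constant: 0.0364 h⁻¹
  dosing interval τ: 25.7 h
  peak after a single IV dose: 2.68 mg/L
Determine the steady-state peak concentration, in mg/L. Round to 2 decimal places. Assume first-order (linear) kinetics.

e^(−kτ) = e^(−0.03640 × 25.7) = 0.3924
Accumulation ratio R = 1 / (1 − e^(−kτ)) = 1 / (1 − 0.3924) = 1.646
Steady-state peak = C₀ × R = 2.68 × 1.646 = 4.411 mg/L

4.41 mg/L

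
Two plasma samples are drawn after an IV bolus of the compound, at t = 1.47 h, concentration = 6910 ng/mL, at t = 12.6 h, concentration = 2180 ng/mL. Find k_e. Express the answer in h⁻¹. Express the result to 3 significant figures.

k = ln(C₁/C₂) / (t₂ − t₁) = ln(6910/2180) / (12.6 − 1.47)
  = 1.154 / 11.13 = 0.1037 h⁻¹

0.104 h⁻¹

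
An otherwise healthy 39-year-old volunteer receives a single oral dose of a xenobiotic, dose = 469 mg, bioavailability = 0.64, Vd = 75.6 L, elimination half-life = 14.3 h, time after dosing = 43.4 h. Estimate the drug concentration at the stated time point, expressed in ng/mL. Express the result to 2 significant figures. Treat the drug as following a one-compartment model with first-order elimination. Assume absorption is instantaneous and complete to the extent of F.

480 ng/mL

Amount reaching circulation = F × Dose = 0.64 × 469.0 = 300.2 mg
C₀ = F·Dose / Vd = 300.2 / 75.6 = 3.971 mg/L
k = ln2 / t½ = 0.693147 / 14.3 = 0.04847 h⁻¹
C = C₀ · e^(−k·t) = 3.971 × e^(−0.04847 × 43.4)
  = 3.971 × 0.1220 = 0.4845 mg/L
Convert: 0.4845 mg/L × 1000 = 484.5 ng/mL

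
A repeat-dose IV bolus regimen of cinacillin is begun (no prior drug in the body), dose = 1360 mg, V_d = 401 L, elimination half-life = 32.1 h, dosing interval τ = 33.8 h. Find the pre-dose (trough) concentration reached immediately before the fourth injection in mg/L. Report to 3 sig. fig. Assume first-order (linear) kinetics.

2.80 mg/L

C₀ per dose = Dose / Vd = 1360 / 401 = 3.392 mg/L
k = ln2 / t½ = 0.693147 / 32.1 = 0.02159 h⁻¹
Fraction remaining after one interval: r = e^(−kτ) = e^(−0.02159 × 33.8) = 0.4820
Before dose 4, 3 doses have been given (aged 1τ, 2τ, 3τ).
C_trough = C₀ × (r + r² + … + r^3) = C₀ × r(1−r^3)/(1−r)
        = 3.392 × 0.4820 × (1 − 0.1120) / (1 − 0.4820) = 2.803 mg/L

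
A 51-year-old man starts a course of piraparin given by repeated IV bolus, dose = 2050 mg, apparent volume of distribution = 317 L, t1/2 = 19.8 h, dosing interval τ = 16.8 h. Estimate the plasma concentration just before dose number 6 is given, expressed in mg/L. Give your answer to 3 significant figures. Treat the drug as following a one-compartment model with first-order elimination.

C₀ per dose = Dose / Vd = 2050 / 317 = 6.467 mg/L
k = ln2 / t½ = 0.693147 / 19.8 = 0.03501 h⁻¹
Fraction remaining after one interval: r = e^(−kτ) = e^(−0.03501 × 16.8) = 0.5553
Before dose 6, 5 doses have been given (aged 1τ, 2τ, 3τ, 4τ, 5τ).
C_trough = C₀ × (r + r² + … + r^5) = C₀ × r(1−r^5)/(1−r)
        = 6.467 × 0.5553 × (1 − 0.05280) / (1 − 0.5553) = 7.649 mg/L

7.65 mg/L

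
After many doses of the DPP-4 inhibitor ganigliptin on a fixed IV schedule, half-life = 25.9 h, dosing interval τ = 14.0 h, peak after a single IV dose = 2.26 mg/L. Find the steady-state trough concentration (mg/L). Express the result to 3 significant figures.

k = ln2 / t½ = 0.693147 / 25.9 = 0.02676 h⁻¹
e^(−kτ) = e^(−0.02676 × 14.0) = 0.6875
Accumulation ratio R = 1 / (1 − e^(−kτ)) = 1 / (1 − 0.6875) = 3.200
Steady-state trough = C₀ × R × e^(−kτ) = 2.26 × 3.200 × 0.6875 = 4.972 mg/L

4.97 mg/L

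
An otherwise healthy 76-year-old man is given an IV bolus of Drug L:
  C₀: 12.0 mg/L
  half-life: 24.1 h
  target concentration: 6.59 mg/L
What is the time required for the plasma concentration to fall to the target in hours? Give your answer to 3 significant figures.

20.8 h

k = ln2 / t½ = 0.693147 / 24.1 = 0.02876 h⁻¹
t = ln(C₀ / C) / k = ln(12.00 / 6.59) / 0.02876
  = ln(1.821) / 0.02876 = 0.5994 / 0.02876 = 20.84 h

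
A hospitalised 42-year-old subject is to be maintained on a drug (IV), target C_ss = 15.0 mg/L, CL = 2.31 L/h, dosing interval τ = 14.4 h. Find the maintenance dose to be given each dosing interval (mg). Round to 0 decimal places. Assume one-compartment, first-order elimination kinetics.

499 mg

At steady state, Dose/τ = Css × CL.
Dose = Css × CL × τ = 15.0 × 2.310 × 14.4 = 499.0 mg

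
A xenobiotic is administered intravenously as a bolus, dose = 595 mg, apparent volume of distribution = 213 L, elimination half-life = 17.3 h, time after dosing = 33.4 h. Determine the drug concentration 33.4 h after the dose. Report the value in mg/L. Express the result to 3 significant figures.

0.733 mg/L

C₀ = Dose / Vd = 595.0 / 213 = 2.793 mg/L
k = ln2 / t½ = 0.693147 / 17.3 = 0.04007 h⁻¹
C = C₀ · e^(−k·t) = 2.793 × e^(−0.04007 × 33.4)
  = 2.793 × 0.2623 = 0.7326 mg/L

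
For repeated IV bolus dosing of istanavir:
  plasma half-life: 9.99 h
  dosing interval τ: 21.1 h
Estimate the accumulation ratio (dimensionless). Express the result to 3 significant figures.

k = ln2 / t½ = 0.693147 / 9.99 = 0.06938 h⁻¹
e^(−kτ) = e^(−0.06938 × 21.1) = 0.2313
Accumulation ratio R = 1 / (1 − e^(−kτ)) = 1 / (1 − 0.2313) = 1.301

1.30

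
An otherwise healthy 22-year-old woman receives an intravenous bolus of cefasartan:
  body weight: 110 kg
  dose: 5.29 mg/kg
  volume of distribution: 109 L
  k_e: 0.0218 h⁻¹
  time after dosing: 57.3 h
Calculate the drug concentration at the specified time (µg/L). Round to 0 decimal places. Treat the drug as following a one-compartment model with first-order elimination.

1531 µg/L

Total dose = 5.29 × 110 = 581.9 mg
C₀ = Dose / Vd = 581.9 / 109 = 5.339 mg/L
C = C₀ · e^(−k·t) = 5.339 × e^(−0.02180 × 57.3)
  = 5.339 × 0.2868 = 1.531 mg/L
Convert: 1.531 mg/L × 1000 = 1531 µg/L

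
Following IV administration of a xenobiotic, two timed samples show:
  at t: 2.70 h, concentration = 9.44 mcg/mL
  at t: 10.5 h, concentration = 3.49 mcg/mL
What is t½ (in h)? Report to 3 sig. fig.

k = ln(C₁/C₂) / (t₂ − t₁) = ln(9.44/3.49) / (10.5 − 2.70)
  = 0.9951 / 7.800 = 0.1276 h⁻¹
t½ = ln2 / k = 0.693147 / 0.1276 = 5.432 h

5.43 h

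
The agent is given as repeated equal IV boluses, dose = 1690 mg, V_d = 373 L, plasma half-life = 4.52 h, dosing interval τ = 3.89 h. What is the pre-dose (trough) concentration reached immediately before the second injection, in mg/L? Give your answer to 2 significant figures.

C₀ per dose = Dose / Vd = 1690 / 373 = 4.531 mg/L
k = ln2 / t½ = 0.693147 / 4.52 = 0.1534 h⁻¹
Fraction remaining after one interval: r = e^(−kτ) = e^(−0.1534 × 3.89) = 0.5506
Before dose 2, 1 dose has been given (aged 1τ).
C_trough = C₀ × r = 4.531 × 0.5506 = 2.495 mg/L

2.5 mg/L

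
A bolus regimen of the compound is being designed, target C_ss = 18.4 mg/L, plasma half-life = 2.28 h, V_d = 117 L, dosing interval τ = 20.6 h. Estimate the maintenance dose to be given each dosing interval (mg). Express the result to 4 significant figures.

k = ln2 / t½ = 0.693147 / 2.28 = 0.3040 h⁻¹
CL = k × Vd = 0.3040 × 117 = 35.57 L/h
At steady state, Dose/τ = Css × CL.
Dose = Css × CL × τ = 18.4 × 35.57 × 20.6 = 13480 mg

13480 mg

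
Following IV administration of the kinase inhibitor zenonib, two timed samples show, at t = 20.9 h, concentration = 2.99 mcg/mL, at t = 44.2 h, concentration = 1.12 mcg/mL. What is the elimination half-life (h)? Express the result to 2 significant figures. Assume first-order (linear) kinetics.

16 h

k = ln(C₁/C₂) / (t₂ − t₁) = ln(2.99/1.12) / (44.2 − 20.9)
  = 0.9819 / 23.30 = 0.04214 h⁻¹
t½ = ln2 / k = 0.693147 / 0.04214 = 16.45 h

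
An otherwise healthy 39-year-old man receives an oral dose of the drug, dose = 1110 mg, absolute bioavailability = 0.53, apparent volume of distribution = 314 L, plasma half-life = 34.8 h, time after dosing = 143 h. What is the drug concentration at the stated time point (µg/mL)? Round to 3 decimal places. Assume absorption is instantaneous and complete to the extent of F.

Amount reaching circulation = F × Dose = 0.53 × 1110 = 588.3 mg
C₀ = F·Dose / Vd = 588.3 / 314 = 1.874 mg/L
k = ln2 / t½ = 0.693147 / 34.8 = 0.01992 h⁻¹
C = C₀ · e^(−k·t) = 1.874 × e^(−0.01992 × 143)
  = 1.874 × 0.05793 = 0.1086 mg/L
(0.1086 mg/L = 0.1086 µg/mL)

0.109 µg/mL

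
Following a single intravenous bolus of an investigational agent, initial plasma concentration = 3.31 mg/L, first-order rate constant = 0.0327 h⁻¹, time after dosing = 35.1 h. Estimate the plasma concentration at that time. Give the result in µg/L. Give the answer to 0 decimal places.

C = C₀ · e^(−k·t) = 3.310 × e^(−0.03270 × 35.1)
  = 3.310 × 0.3173 = 1.050 mg/L
Convert: 1.050 mg/L × 1000 = 1050 µg/L

1050 µg/L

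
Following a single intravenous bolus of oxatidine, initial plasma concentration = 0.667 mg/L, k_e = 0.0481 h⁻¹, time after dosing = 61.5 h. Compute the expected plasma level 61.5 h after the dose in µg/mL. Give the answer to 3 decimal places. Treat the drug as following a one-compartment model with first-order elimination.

C = C₀ · e^(−k·t) = 0.6670 × e^(−0.04810 × 61.5)
  = 0.6670 × 0.05191 = 0.03462 mg/L
(0.03462 mg/L = 0.03462 µg/mL)

0.035 µg/mL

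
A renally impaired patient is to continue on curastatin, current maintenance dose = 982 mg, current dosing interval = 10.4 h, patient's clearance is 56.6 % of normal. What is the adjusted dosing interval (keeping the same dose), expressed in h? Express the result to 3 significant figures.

To keep the same average steady-state level, dosing rate must scale with clearance.
CL ratio = 56.6 / 100 = 0.5660
New interval (same dose) = 10.4 / 0.5660 = 18.37 h

18.4 h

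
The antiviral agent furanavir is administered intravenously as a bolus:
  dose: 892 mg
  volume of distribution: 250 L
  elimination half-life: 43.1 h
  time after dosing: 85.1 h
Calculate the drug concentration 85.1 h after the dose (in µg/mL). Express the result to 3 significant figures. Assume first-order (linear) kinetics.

C₀ = Dose / Vd = 892.0 / 250 = 3.568 mg/L
k = ln2 / t½ = 0.693147 / 43.1 = 0.01608 h⁻¹
C = C₀ · e^(−k·t) = 3.568 × e^(−0.01608 × 85.1)
  = 3.568 × 0.2545 = 0.9081 mg/L
(0.9081 mg/L = 0.9081 µg/mL)

0.908 µg/mL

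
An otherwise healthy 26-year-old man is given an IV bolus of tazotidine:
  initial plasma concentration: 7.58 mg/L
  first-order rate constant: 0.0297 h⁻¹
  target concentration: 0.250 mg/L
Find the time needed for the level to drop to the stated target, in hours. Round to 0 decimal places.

115 h

t = ln(C₀ / C) / k = ln(7.580 / 0.250) / 0.02970
  = ln(30.32) / 0.02970 = 3.412 / 0.02970 = 114.9 h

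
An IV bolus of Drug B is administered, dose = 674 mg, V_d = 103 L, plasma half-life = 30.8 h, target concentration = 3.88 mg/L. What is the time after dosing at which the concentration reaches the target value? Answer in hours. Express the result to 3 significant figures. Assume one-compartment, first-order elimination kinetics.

C₀ = Dose / Vd = 674.0 / 103 = 6.544 mg/L
k = ln2 / t½ = 0.693147 / 30.8 = 0.02250 h⁻¹
t = ln(C₀ / C) / k = ln(6.544 / 3.88) / 0.02250
  = ln(1.687) / 0.02250 = 0.5230 / 0.02250 = 23.24 h

23.2 h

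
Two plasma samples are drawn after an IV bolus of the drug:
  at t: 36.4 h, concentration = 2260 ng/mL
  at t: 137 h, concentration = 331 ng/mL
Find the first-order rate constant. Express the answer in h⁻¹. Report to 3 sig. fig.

0.0191 h⁻¹

k = ln(C₁/C₂) / (t₂ − t₁) = ln(2260/331) / (137 − 36.4)
  = 1.921 / 100.6 = 0.01910 h⁻¹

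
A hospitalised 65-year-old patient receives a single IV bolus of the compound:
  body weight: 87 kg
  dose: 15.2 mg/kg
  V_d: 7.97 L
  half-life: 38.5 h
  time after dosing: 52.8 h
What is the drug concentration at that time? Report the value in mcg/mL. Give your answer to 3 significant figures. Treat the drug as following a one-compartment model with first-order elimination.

64.1 mcg/mL

Total dose = 15.2 × 87 = 1322 mg
C₀ = Dose / Vd = 1322 / 7.97 = 165.9 mg/L
k = ln2 / t½ = 0.693147 / 38.5 = 0.01800 h⁻¹
C = C₀ · e^(−k·t) = 165.9 × e^(−0.01800 × 52.8)
  = 165.9 × 0.3866 = 64.14 mg/L
(64.14 mg/L = 64.14 mcg/mL)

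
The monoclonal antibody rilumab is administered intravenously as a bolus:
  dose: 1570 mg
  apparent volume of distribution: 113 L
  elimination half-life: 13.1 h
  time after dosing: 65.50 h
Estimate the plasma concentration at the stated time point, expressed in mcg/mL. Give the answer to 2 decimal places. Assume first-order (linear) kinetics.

C₀ = Dose / Vd = 1570 / 113 = 13.89 mg/L
k = ln2 / t½ = 0.693147 / 13.1 = 0.05291 h⁻¹
t / t½ = 65.50 / 13.1 = 5 half-lives
C = C₀ × (1/2)^5 = 13.89 × 0.03125 = 0.4341 mg/L
(0.4341 mg/L = 0.4341 mcg/mL)

0.43 mcg/mL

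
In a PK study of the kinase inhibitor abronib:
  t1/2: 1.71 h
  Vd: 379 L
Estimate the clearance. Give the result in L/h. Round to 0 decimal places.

154 L/h

k = ln2 / t½ = 0.693147 / 1.71 = 0.4053 h⁻¹
CL = k × Vd = 0.4053 × 379 = 153.6 L/h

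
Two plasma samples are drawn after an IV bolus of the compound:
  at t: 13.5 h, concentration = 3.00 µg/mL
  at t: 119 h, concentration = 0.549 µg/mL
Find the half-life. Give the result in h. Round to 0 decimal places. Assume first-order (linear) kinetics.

k = ln(C₁/C₂) / (t₂ − t₁) = ln(3.00/0.549) / (119 − 13.5)
  = 1.698 / 105.5 = 0.01609 h⁻¹
t½ = ln2 / k = 0.693147 / 0.01609 = 43.08 h

43 h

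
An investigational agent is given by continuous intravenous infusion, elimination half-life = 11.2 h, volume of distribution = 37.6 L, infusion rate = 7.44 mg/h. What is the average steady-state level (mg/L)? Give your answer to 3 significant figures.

k = ln2 / t½ = 0.693147 / 11.2 = 0.06189 h⁻¹
CL = k × Vd = 0.06189 × 37.6 = 2.327 L/h
At steady state Css = R₀ / CL = 7.44 / 2.327 = 3.197 mg/L

3.20 mg/L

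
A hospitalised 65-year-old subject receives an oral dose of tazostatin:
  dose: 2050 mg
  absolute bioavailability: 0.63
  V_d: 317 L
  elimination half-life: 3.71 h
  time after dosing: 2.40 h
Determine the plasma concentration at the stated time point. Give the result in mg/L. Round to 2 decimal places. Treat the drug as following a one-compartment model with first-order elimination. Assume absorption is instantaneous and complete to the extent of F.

Amount reaching circulation = F × Dose = 0.63 × 2050 = 1292 mg
C₀ = F·Dose / Vd = 1292 / 317 = 4.076 mg/L
k = ln2 / t½ = 0.693147 / 3.71 = 0.1868 h⁻¹
C = C₀ · e^(−k·t) = 4.076 × e^(−0.1868 × 2.40)
  = 4.076 × 0.6387 = 2.603 mg/L

2.60 mg/L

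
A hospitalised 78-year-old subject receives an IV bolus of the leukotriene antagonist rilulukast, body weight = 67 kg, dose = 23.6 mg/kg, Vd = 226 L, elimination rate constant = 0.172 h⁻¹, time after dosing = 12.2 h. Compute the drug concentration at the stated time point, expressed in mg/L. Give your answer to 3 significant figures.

Total dose = 23.6 × 67 = 1581 mg
C₀ = Dose / Vd = 1581 / 226 = 6.996 mg/L
C = C₀ · e^(−k·t) = 6.996 × e^(−0.1720 × 12.2)
  = 6.996 × 0.1227 = 0.8584 mg/L

0.858 mg/L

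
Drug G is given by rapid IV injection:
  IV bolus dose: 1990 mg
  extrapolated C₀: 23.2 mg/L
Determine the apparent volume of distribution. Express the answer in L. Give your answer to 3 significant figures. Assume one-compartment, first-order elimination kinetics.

85.8 L

Vd = Dose / C₀ = 1990 / 23.2 = 85.78 L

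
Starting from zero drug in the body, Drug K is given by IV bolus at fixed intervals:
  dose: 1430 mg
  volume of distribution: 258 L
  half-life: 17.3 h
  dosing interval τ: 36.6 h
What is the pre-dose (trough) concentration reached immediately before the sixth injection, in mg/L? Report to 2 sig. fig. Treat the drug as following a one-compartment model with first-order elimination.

C₀ per dose = Dose / Vd = 1430 / 258 = 5.543 mg/L
k = ln2 / t½ = 0.693147 / 17.3 = 0.04007 h⁻¹
Fraction remaining after one interval: r = e^(−kτ) = e^(−0.04007 × 36.6) = 0.2307
Before dose 6, 5 doses have been given (aged 1τ, 2τ, 3τ, 4τ, 5τ).
C_trough = C₀ × (r + r² + … + r^5) = C₀ × r(1−r^5)/(1−r)
        = 5.543 × 0.2307 × (1 − 0.0006535) / (1 − 0.2307) = 1.661 mg/L

1.7 mg/L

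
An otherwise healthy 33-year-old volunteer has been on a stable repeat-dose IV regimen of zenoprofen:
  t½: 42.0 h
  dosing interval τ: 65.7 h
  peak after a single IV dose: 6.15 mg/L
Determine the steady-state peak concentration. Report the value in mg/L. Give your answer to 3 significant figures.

k = ln2 / t½ = 0.693147 / 42.0 = 0.01650 h⁻¹
e^(−kτ) = e^(−0.01650 × 65.7) = 0.3382
Accumulation ratio R = 1 / (1 − e^(−kτ)) = 1 / (1 − 0.3382) = 1.511
Steady-state peak = C₀ × R = 6.15 × 1.511 = 9.293 mg/L

9.29 mg/L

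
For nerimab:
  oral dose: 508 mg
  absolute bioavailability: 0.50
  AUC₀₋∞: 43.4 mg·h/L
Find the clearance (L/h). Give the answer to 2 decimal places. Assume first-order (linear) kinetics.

CL = F·Dose / AUC = 0.50 × 508 / 43.4 = 5.853 L/h

5.85 L/h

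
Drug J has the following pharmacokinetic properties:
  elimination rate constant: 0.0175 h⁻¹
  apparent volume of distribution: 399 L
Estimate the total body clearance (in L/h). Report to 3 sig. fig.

6.98 L/h

CL = k × Vd = 0.0175 × 399 = 6.983 L/h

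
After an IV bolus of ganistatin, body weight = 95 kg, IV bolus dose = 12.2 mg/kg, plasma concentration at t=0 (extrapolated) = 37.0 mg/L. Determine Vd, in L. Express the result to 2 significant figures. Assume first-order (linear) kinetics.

31 L

Dose = 12.2 × 95 = 1159 mg
Vd = Dose / C₀ = 1159 / 37.0 = 31.32 L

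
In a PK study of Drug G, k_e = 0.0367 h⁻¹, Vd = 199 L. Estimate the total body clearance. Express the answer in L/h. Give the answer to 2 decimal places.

CL = k × Vd = 0.0367 × 199 = 7.303 L/h

7.30 L/h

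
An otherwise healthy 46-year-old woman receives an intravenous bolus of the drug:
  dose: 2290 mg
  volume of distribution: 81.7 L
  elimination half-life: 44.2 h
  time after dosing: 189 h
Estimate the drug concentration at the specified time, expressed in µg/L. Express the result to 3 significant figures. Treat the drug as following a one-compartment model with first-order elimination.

C₀ = Dose / Vd = 2290 / 81.7 = 28.03 mg/L
k = ln2 / t½ = 0.693147 / 44.2 = 0.01568 h⁻¹
C = C₀ · e^(−k·t) = 28.03 × e^(−0.01568 × 189)
  = 28.03 × 0.05164 = 1.447 mg/L
Convert: 1.447 mg/L × 1000 = 1447 µg/L

1450 µg/L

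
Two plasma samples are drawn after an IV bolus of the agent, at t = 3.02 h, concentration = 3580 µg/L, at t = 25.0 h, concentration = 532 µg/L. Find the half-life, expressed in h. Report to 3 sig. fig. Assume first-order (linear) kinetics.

k = ln(C₁/C₂) / (t₂ − t₁) = ln(3580/532) / (25.0 − 3.02)
  = 1.906 / 21.98 = 0.08672 h⁻¹
t½ = ln2 / k = 0.693147 / 0.08672 = 7.993 h

7.99 h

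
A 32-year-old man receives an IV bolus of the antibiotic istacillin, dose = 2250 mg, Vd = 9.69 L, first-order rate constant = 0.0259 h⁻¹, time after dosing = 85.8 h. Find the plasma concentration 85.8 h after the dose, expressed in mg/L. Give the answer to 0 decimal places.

25 mg/L

C₀ = Dose / Vd = 2250 / 9.69 = 232.2 mg/L
C = C₀ · e^(−k·t) = 232.2 × e^(−0.02590 × 85.8)
  = 232.2 × 0.1084 = 25.17 mg/L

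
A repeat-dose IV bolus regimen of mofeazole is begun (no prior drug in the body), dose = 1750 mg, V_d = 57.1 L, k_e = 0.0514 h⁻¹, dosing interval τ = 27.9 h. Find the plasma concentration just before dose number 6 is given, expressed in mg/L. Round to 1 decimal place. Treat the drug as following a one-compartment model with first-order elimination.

C₀ per dose = Dose / Vd = 1750 / 57.1 = 30.65 mg/L
Fraction remaining after one interval: r = e^(−kτ) = e^(−0.05140 × 27.9) = 0.2383
Before dose 6, 5 doses have been given (aged 1τ, 2τ, 3τ, 4τ, 5τ).
C_trough = C₀ × (r + r² + … + r^5) = C₀ × r(1−r^5)/(1−r)
        = 30.65 × 0.2383 × (1 − 0.0007685) / (1 − 0.2383) = 9.582 mg/L

9.6 mg/L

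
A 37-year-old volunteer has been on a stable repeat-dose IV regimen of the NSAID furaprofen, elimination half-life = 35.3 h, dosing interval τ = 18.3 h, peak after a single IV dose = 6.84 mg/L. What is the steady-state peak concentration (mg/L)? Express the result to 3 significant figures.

k = ln2 / t½ = 0.693147 / 35.3 = 0.01964 h⁻¹
e^(−kτ) = e^(−0.01964 × 18.3) = 0.6981
Accumulation ratio R = 1 / (1 − e^(−kτ)) = 1 / (1 − 0.6981) = 3.312
Steady-state peak = C₀ × R = 6.84 × 3.312 = 22.65 mg/L

22.7 mg/L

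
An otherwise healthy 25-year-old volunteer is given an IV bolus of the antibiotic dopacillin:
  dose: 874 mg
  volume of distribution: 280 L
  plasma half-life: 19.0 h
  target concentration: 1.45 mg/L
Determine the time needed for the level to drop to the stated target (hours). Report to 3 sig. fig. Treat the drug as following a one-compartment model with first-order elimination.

21.0 h

C₀ = Dose / Vd = 874.0 / 280 = 3.121 mg/L
k = ln2 / t½ = 0.693147 / 19.0 = 0.03648 h⁻¹
t = ln(C₀ / C) / k = ln(3.121 / 1.45) / 0.03648
  = ln(2.152) / 0.03648 = 0.7664 / 0.03648 = 21.01 h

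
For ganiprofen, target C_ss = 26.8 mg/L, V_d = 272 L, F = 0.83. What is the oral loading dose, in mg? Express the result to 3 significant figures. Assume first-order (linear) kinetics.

8780 mg

LD = Css × Vd / F = 26.8 × 272 / 0.83 = 8783 mg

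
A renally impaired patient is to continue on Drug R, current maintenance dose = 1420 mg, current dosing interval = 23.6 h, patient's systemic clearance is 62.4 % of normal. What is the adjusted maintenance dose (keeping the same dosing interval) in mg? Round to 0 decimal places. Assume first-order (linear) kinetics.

886 mg

To keep the same average steady-state level, dosing rate must scale with clearance.
CL ratio = 62.4 / 100 = 0.6240
New dose (same interval) = 1420 × 0.6240 = 886.1 mg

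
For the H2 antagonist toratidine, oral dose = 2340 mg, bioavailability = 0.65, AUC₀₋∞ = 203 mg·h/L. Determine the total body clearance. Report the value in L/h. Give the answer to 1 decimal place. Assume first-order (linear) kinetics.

7.5 L/h

CL = F·Dose / AUC = 0.65 × 2340 / 203 = 7.493 L/h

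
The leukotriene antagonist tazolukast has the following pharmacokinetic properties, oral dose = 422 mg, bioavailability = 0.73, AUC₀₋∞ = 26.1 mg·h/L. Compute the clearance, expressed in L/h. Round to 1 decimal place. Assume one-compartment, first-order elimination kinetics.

11.8 L/h

CL = F·Dose / AUC = 0.73 × 422 / 26.1 = 11.80 L/h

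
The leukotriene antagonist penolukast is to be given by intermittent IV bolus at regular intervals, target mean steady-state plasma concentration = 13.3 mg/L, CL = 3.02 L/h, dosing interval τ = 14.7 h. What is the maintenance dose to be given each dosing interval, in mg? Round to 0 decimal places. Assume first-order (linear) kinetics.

590 mg

At steady state, Dose/τ = Css × CL.
Dose = Css × CL × τ = 13.3 × 3.020 × 14.7 = 590.4 mg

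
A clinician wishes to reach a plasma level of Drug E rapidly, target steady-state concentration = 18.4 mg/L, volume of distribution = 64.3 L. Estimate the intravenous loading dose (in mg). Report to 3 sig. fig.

1180 mg

LD = Css × Vd = 18.4 × 64.3 = 1183 mg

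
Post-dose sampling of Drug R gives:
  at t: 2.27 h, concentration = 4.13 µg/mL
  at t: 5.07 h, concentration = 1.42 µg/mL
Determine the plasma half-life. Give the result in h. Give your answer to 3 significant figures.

k = ln(C₁/C₂) / (t₂ − t₁) = ln(4.13/1.42) / (5.07 − 2.27)
  = 1.068 / 2.800 = 0.3814 h⁻¹
t½ = ln2 / k = 0.693147 / 0.3814 = 1.817 h

1.82 h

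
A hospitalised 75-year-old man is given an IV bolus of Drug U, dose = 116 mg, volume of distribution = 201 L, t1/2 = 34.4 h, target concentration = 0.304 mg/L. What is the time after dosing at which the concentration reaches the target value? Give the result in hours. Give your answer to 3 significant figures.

C₀ = Dose / Vd = 116.0 / 201 = 0.5771 mg/L
k = ln2 / t½ = 0.693147 / 34.4 = 0.02015 h⁻¹
t = ln(C₀ / C) / k = ln(0.5771 / 0.304) / 0.02015
  = ln(1.898) / 0.02015 = 0.6408 / 0.02015 = 31.80 h

31.8 h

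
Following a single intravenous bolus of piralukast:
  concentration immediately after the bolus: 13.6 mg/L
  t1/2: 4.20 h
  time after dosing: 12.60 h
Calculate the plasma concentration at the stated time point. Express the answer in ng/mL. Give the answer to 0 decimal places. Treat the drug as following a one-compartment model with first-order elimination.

k = ln2 / t½ = 0.693147 / 4.20 = 0.1650 h⁻¹
t / t½ = 12.60 / 4.20 = 3 half-lives
C = C₀ × (1/2)^3 = 13.60 × 0.1250 = 1.700 mg/L
Convert: 1.700 mg/L × 1000 = 1700 ng/mL

1700 ng/mL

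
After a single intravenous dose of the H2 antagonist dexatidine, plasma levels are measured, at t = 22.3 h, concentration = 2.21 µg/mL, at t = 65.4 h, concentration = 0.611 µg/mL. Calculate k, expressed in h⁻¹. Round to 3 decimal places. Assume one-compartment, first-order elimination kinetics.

k = ln(C₁/C₂) / (t₂ − t₁) = ln(2.21/0.611) / (65.4 − 22.3)
  = 1.286 / 43.10 = 0.02984 h⁻¹

0.030 h⁻¹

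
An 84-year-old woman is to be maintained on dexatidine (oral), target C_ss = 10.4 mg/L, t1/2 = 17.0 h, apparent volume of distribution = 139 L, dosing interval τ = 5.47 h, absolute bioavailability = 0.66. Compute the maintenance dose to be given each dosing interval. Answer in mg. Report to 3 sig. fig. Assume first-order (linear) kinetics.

k = ln2 / t½ = 0.693147 / 17.0 = 0.04077 h⁻¹
CL = k × Vd = 0.04077 × 139 = 5.667 L/h
At steady state, F × (Dose/τ) = Css × CL.
Dose = Css × CL × τ / F = 10.4 × 5.667 × 5.47 / 0.66 = 488.5 mg

489 mg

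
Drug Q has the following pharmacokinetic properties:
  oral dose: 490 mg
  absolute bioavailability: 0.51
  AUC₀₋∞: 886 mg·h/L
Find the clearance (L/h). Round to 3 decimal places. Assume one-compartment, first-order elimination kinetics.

0.282 L/h

CL = F·Dose / AUC = 0.51 × 490 / 886 = 0.2821 L/h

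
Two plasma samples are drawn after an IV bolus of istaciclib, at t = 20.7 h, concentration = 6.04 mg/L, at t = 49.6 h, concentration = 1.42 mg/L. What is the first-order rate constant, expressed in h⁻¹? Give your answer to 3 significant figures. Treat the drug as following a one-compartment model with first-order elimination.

0.0501 h⁻¹

k = ln(C₁/C₂) / (t₂ − t₁) = ln(6.04/1.42) / (49.6 − 20.7)
  = 1.448 / 28.90 = 0.05010 h⁻¹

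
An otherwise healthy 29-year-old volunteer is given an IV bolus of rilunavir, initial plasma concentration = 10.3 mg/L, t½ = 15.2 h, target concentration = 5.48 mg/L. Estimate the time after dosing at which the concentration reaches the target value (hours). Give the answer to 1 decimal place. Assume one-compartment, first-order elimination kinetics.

k = ln2 / t½ = 0.693147 / 15.2 = 0.04560 h⁻¹
t = ln(C₀ / C) / k = ln(10.30 / 5.48) / 0.04560
  = ln(1.880) / 0.04560 = 0.6313 / 0.04560 = 13.84 h

13.8 h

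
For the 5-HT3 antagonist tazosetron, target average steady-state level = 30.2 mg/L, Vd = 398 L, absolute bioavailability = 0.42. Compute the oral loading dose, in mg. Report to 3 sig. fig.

LD = Css × Vd / F = 30.2 × 398 / 0.42 = 28620 mg

28600 mg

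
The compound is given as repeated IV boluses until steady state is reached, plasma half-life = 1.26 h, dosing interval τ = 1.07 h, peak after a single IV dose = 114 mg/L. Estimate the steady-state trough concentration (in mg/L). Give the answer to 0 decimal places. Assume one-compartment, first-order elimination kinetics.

k = ln2 / t½ = 0.693147 / 1.26 = 0.5501 h⁻¹
e^(−kτ) = e^(−0.5501 × 1.07) = 0.5551
Accumulation ratio R = 1 / (1 − e^(−kτ)) = 1 / (1 − 0.5551) = 2.248
Steady-state trough = C₀ × R × e^(−kτ) = 114 × 2.248 × 0.5551 = 142.3 mg/L

142 mg/L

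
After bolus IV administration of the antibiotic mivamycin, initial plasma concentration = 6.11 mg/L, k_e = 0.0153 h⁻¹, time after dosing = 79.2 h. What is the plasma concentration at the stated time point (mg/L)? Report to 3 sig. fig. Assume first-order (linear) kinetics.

C = C₀ · e^(−k·t) = 6.110 × e^(−0.01530 × 79.2)
  = 6.110 × 0.2977 = 1.819 mg/L

1.82 mg/L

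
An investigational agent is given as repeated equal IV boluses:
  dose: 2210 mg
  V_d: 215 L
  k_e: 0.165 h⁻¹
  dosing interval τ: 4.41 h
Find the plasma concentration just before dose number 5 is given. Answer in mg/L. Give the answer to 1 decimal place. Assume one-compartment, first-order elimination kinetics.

C₀ per dose = Dose / Vd = 2210 / 215 = 10.28 mg/L
Fraction remaining after one interval: r = e^(−kτ) = e^(−0.1650 × 4.41) = 0.4830
Before dose 5, 4 doses have been given (aged 1τ, 2τ, 3τ, 4τ).
C_trough = C₀ × (r + r² + … + r^4) = C₀ × r(1−r^4)/(1−r)
        = 10.28 × 0.4830 × (1 − 0.05442) / (1 − 0.4830) = 9.081 mg/L

9.1 mg/L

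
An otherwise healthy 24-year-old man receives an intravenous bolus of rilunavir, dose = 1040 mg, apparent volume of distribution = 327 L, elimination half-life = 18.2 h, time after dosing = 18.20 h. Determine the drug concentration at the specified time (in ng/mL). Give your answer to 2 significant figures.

C₀ = Dose / Vd = 1040 / 327 = 3.180 mg/L
k = ln2 / t½ = 0.693147 / 18.2 = 0.03809 h⁻¹
t / t½ = 18.20 / 18.2 = 1 half-lives
C = C₀ × (1/2)^1 = 3.180 × 0.5000 = 1.590 mg/L
Convert: 1.590 mg/L × 1000 = 1590 ng/mL

1600 ng/mL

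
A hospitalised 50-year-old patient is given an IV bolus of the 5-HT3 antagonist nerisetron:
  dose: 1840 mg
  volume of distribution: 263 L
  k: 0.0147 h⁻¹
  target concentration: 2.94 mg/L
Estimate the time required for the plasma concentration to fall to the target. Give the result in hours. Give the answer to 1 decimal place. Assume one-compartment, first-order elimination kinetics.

59.0 h

C₀ = Dose / Vd = 1840 / 263 = 6.996 mg/L
t = ln(C₀ / C) / k = ln(6.996 / 2.94) / 0.01470
  = ln(2.380) / 0.01470 = 0.8671 / 0.01470 = 58.99 h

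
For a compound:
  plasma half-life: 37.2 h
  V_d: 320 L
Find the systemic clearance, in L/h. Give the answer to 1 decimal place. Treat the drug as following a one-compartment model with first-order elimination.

k = ln2 / t½ = 0.693147 / 37.2 = 0.01863 h⁻¹
CL = k × Vd = 0.01863 × 320 = 5.962 L/h

6.0 L/h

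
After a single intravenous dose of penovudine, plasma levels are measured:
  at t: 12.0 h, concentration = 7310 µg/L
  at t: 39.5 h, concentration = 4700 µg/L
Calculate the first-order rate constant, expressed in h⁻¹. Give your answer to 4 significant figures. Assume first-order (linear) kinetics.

0.01606 h⁻¹

k = ln(C₁/C₂) / (t₂ − t₁) = ln(7310/4700) / (39.5 − 12.0)
  = 0.4417 / 27.50 = 0.01606 h⁻¹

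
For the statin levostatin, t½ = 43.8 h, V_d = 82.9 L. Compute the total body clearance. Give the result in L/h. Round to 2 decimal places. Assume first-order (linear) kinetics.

k = ln2 / t½ = 0.693147 / 43.8 = 0.01583 h⁻¹
CL = k × Vd = 0.01583 × 82.9 = 1.312 L/h

1.31 L/h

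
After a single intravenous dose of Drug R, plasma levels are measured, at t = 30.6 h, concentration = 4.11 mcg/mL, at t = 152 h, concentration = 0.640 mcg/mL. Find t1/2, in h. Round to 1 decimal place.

45.2 h

k = ln(C₁/C₂) / (t₂ − t₁) = ln(4.11/0.640) / (152 − 30.6)
  = 1.860 / 121.4 = 0.01532 h⁻¹
t½ = ln2 / k = 0.693147 / 0.01532 = 45.24 h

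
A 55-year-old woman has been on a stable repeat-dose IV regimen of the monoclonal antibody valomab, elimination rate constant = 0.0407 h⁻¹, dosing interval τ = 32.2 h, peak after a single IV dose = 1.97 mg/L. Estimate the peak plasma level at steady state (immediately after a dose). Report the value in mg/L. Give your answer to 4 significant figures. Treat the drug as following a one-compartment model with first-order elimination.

e^(−kτ) = e^(−0.04070 × 32.2) = 0.2697
Accumulation ratio R = 1 / (1 − e^(−kτ)) = 1 / (1 − 0.2697) = 1.369
Steady-state peak = C₀ × R = 1.97 × 1.369 = 2.697 mg/L

2.697 mg/L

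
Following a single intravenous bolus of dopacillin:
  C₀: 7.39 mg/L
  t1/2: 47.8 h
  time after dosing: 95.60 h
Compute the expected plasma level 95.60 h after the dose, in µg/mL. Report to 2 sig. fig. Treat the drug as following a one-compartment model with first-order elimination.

k = ln2 / t½ = 0.693147 / 47.8 = 0.01450 h⁻¹
t / t½ = 95.60 / 47.8 = 2 half-lives
C = C₀ × (1/2)^2 = 7.390 × 0.2500 = 1.848 mg/L
(1.848 mg/L = 1.848 µg/mL)

1.8 µg/mL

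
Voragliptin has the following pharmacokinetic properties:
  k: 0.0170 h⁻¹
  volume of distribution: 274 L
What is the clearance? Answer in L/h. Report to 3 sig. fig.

CL = k × Vd = 0.0170 × 274 = 4.658 L/h

4.66 L/h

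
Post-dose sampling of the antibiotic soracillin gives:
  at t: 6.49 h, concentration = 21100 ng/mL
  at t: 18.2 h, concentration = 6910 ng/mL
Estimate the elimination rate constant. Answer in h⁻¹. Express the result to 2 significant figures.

k = ln(C₁/C₂) / (t₂ − t₁) = ln(21100/6910) / (18.2 − 6.49)
  = 1.116 / 11.71 = 0.09530 h⁻¹

0.095 h⁻¹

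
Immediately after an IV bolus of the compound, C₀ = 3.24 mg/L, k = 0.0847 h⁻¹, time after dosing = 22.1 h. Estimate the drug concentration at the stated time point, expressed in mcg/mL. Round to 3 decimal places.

0.498 mcg/mL

C = C₀ · e^(−k·t) = 3.240 × e^(−0.08470 × 22.1)
  = 3.240 × 0.1538 = 0.4983 mg/L
(0.4983 mg/L = 0.4983 mcg/mL)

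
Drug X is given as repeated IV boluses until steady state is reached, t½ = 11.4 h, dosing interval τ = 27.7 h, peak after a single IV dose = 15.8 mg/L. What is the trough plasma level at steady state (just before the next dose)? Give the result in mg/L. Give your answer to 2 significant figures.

k = ln2 / t½ = 0.693147 / 11.4 = 0.06080 h⁻¹
e^(−kτ) = e^(−0.06080 × 27.7) = 0.1856
Accumulation ratio R = 1 / (1 − e^(−kτ)) = 1 / (1 − 0.1856) = 1.228
Steady-state trough = C₀ × R × e^(−kτ) = 15.8 × 1.228 × 0.1856 = 3.601 mg/L

3.6 mg/L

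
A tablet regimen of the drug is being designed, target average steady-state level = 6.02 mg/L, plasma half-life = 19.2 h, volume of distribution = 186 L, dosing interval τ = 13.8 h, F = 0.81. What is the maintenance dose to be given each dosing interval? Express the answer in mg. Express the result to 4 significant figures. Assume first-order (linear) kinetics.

k = ln2 / t½ = 0.693147 / 19.2 = 0.03610 h⁻¹
CL = k × Vd = 0.03610 × 186 = 6.715 L/h
At steady state, F × (Dose/τ) = Css × CL.
Dose = Css × CL × τ / F = 6.02 × 6.715 × 13.8 / 0.81 = 688.7 mg

688.7 mg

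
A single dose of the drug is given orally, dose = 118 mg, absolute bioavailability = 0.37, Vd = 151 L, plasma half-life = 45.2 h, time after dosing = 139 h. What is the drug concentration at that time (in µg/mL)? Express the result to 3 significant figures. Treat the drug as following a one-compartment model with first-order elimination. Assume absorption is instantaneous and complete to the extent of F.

Amount reaching circulation = F × Dose = 0.37 × 118.0 = 43.66 mg
C₀ = F·Dose / Vd = 43.66 / 151 = 0.2891 mg/L
k = ln2 / t½ = 0.693147 / 45.2 = 0.01534 h⁻¹
C = C₀ · e^(−k·t) = 0.2891 × e^(−0.01534 × 139)
  = 0.2891 × 0.1186 = 0.03429 mg/L
(0.03429 mg/L = 0.03429 µg/mL)

0.0343 µg/mL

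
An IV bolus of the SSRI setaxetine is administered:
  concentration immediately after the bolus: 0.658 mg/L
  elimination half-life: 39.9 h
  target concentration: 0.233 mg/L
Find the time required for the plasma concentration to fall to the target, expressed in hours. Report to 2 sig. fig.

k = ln2 / t½ = 0.693147 / 39.9 = 0.01737 h⁻¹
t = ln(C₀ / C) / k = ln(0.6580 / 0.233) / 0.01737
  = ln(2.824) / 0.01737 = 1.038 / 0.01737 = 59.76 h

60 h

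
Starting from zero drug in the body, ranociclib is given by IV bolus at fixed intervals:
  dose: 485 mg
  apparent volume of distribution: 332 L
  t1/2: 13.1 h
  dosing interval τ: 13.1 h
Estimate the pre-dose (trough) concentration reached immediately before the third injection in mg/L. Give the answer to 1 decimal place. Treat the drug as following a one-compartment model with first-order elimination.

1.1 mg/L

C₀ per dose = Dose / Vd = 485 / 332 = 1.461 mg/L
k = ln2 / t½ = 0.693147 / 13.1 = 0.05291 h⁻¹
Fraction remaining after one interval: r = e^(−kτ) = e^(−0.05291 × 13.1) = 0.5000
Before dose 3, 2 doses have been given (aged 1τ, 2τ).
C_trough = C₀ × (r + r²) = 1.461 × (0.5000 + 0.2500) = 1.096 mg/L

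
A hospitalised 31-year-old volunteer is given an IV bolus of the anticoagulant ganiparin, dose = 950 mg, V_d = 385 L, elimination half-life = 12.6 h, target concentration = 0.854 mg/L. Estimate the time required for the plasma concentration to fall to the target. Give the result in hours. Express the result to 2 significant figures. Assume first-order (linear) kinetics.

19 h

C₀ = Dose / Vd = 950.0 / 385 = 2.468 mg/L
k = ln2 / t½ = 0.693147 / 12.6 = 0.05501 h⁻¹
t = ln(C₀ / C) / k = ln(2.468 / 0.854) / 0.05501
  = ln(2.890) / 0.05501 = 1.061 / 0.05501 = 19.29 h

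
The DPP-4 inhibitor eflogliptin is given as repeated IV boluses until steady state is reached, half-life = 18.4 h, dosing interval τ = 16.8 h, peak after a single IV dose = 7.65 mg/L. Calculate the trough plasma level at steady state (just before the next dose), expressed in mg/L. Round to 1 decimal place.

k = ln2 / t½ = 0.693147 / 18.4 = 0.03767 h⁻¹
e^(−kτ) = e^(−0.03767 × 16.8) = 0.5311
Accumulation ratio R = 1 / (1 − e^(−kτ)) = 1 / (1 − 0.5311) = 2.133
Steady-state trough = C₀ × R × e^(−kτ) = 7.65 × 2.133 × 0.5311 = 8.666 mg/L

8.7 mg/L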